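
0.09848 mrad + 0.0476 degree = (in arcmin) 3.195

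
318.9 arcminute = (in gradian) 5.906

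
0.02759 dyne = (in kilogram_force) 2.813e-08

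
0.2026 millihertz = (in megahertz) 2.026e-10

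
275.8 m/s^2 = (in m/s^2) 275.8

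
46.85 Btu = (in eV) 3.085e+23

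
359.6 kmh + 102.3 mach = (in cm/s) 3.493e+06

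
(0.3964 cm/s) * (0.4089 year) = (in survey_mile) 31.76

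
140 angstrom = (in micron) 0.014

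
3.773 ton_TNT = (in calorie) 3.773e+09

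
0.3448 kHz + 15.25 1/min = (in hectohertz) 3.451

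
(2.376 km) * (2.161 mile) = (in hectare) 826.3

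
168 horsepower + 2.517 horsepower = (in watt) 1.272e+05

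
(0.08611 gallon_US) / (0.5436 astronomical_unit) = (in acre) 9.905e-19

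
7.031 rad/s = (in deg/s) 402.8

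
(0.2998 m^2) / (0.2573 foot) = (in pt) 1.084e+04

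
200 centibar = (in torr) 1500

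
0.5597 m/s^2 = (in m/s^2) 0.5597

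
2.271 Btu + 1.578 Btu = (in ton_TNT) 9.706e-07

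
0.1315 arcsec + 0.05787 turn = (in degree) 20.83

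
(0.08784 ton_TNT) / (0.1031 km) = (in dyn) 3.565e+11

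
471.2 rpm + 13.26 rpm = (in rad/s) 50.73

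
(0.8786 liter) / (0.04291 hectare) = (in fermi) 2.048e+09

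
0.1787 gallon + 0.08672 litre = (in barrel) 0.0048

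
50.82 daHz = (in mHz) 5.082e+05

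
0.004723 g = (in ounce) 0.0001666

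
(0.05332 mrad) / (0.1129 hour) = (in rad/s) 1.312e-07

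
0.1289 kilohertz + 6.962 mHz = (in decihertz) 1289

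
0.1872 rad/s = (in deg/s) 10.73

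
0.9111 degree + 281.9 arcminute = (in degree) 5.609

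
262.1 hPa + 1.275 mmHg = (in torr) 197.9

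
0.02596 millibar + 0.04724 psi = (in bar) 0.003283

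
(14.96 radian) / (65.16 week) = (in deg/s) 2.175e-05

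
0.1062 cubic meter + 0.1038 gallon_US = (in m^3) 0.1066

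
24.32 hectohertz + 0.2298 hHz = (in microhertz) 2.455e+09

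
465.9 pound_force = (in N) 2072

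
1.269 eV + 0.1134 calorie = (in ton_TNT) 1.134e-10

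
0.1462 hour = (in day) 0.006092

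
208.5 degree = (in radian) 3.639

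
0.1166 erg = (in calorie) 2.787e-09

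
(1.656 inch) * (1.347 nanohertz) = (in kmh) 2.04e-10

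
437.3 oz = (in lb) 27.33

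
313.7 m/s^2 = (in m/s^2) 313.7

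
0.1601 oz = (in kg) 0.004539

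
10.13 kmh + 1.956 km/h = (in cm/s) 335.7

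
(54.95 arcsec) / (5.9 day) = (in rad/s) 5.226e-10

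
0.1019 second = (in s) 0.1019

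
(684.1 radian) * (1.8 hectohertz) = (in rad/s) 1.231e+05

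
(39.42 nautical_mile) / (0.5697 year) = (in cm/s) 0.4064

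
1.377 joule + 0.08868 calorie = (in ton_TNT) 4.178e-10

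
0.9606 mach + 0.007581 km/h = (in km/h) 1178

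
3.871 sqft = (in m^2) 0.3596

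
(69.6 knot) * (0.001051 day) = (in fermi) 3.251e+18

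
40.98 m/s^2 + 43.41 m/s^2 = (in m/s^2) 84.39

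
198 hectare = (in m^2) 1.98e+06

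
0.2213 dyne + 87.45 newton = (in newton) 87.45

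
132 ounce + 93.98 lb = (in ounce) 1636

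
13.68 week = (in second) 8.274e+06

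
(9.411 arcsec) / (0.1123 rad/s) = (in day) 4.702e-09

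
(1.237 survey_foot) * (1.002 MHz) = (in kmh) 1.36e+06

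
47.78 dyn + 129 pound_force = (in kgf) 58.51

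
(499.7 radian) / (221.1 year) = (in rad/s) 7.167e-08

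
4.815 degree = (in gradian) 5.35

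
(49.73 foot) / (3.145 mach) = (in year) 4.488e-10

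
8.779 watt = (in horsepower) 0.01177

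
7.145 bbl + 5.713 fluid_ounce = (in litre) 1136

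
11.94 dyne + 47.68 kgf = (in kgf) 47.68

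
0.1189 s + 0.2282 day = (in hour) 5.477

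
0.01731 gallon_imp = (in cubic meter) 7.869e-05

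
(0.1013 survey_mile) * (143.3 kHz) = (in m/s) 2.336e+07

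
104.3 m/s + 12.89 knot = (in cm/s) 1.109e+04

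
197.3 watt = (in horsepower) 0.2646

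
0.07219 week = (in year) 0.001384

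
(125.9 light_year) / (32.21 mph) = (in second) 8.272e+16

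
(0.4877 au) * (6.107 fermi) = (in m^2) 0.0004456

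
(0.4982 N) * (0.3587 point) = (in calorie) 1.507e-05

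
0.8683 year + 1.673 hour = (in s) 2.739e+07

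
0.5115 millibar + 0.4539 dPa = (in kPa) 0.0512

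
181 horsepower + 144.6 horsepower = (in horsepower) 325.6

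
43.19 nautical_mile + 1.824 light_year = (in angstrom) 1.726e+26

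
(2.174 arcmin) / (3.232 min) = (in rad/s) 3.261e-06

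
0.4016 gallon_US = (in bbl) 0.009562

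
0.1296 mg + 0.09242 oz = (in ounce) 0.09242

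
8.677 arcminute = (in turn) 0.0004017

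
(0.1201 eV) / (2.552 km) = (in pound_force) 1.695e-24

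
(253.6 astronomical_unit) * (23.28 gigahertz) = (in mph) 1.976e+24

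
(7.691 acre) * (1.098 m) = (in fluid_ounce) 1.156e+09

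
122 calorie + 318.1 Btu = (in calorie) 8.034e+04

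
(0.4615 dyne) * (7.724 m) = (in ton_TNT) 8.52e-15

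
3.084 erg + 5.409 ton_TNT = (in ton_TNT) 5.409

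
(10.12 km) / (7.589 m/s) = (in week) 0.002205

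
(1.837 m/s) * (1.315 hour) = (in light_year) 9.192e-13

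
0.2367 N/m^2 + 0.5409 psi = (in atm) 0.03681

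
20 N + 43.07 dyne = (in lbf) 4.496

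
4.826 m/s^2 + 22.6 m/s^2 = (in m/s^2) 27.43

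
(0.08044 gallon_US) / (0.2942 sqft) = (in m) 0.01114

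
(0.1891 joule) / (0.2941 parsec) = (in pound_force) 4.684e-18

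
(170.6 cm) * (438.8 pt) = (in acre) 6.526e-05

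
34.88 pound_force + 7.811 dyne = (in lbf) 34.88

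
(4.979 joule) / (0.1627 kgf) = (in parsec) 1.011e-16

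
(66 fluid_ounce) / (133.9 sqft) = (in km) 1.569e-07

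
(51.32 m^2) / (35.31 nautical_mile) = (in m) 0.0007848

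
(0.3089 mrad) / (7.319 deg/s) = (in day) 2.799e-08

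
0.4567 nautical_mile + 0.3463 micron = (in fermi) 8.458e+17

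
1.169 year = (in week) 60.95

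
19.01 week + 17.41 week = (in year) 0.6985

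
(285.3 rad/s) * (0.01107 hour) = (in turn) 1810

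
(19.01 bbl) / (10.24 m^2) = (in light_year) 3.12e-17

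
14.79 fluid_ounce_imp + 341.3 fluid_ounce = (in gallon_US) 2.777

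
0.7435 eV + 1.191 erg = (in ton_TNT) 2.847e-17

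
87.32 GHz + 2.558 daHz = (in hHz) 8.732e+08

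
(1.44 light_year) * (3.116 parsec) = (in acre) 3.237e+29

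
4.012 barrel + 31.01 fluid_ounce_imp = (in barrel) 4.018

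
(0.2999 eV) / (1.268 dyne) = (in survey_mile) 2.355e-18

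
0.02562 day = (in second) 2214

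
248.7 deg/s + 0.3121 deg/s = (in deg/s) 249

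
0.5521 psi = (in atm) 0.03757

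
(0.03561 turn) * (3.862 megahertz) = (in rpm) 8.252e+06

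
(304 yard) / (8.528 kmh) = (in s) 117.3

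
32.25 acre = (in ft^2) 1.405e+06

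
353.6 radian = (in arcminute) 1.216e+06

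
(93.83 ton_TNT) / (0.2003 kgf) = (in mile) 1.242e+08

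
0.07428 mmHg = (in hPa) 0.09903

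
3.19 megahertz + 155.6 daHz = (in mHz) 3.192e+09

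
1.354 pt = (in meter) 0.0004777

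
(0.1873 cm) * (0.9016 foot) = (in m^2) 0.0005147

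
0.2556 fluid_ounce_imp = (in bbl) 4.568e-05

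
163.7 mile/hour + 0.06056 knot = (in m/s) 73.21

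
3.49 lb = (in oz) 55.84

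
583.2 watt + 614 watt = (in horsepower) 1.605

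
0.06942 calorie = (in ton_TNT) 6.942e-11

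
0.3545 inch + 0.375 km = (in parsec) 1.215e-14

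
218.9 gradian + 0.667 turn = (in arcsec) 1.574e+06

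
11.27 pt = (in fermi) 3.976e+12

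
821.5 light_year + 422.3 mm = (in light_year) 821.5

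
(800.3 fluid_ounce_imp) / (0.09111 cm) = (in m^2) 24.96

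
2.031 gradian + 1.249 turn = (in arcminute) 2.709e+04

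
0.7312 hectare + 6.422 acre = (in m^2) 3.33e+04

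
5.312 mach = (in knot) 3516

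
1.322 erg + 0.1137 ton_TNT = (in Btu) 4.509e+05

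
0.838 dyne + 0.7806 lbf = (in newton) 3.472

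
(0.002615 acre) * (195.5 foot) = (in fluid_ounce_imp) 2.219e+07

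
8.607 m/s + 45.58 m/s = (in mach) 0.1591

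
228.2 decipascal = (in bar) 0.0002282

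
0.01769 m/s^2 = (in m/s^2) 0.01769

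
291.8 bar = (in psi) 4232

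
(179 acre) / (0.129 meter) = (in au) 3.754e-05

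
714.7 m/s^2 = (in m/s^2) 714.7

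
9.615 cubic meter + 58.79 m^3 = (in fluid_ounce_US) 2.313e+06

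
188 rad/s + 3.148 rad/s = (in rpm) 1825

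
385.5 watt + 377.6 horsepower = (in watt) 2.82e+05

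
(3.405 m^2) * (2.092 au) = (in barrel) 6.703e+12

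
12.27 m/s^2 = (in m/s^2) 12.27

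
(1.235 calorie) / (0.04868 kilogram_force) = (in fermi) 1.082e+16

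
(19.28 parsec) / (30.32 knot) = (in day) 4.414e+11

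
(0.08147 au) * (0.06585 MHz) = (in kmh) 2.889e+15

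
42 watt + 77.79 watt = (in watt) 119.8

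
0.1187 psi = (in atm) 0.008077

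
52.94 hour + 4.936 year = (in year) 4.942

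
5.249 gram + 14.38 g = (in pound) 0.04327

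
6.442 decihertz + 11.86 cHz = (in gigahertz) 7.628e-10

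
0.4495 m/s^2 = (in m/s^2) 0.4495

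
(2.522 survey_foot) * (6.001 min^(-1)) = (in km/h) 0.2768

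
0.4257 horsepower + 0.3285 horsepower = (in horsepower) 0.7542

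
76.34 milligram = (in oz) 0.002693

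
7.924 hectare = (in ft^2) 8.529e+05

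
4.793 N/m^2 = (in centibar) 0.004793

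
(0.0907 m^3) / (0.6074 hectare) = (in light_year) 1.578e-21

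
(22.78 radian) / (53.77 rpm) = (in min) 0.06743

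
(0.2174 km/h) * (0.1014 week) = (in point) 1.05e+07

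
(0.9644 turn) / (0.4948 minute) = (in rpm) 1.949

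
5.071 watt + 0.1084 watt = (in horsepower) 0.006946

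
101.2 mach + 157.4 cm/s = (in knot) 6.699e+04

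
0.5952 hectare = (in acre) 1.471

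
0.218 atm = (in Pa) 2.209e+04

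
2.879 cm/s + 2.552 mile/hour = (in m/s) 1.17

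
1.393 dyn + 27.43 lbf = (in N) 122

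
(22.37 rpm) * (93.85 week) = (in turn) 2.116e+07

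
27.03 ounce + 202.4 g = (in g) 968.7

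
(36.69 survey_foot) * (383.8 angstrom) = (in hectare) 4.292e-11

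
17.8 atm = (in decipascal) 1.804e+07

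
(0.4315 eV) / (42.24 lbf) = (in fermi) 3.679e-07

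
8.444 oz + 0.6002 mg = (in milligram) 2.394e+05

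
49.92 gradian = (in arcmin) 2696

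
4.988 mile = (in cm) 8.027e+05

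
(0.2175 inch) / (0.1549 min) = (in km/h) 0.00214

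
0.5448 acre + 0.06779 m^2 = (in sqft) 2.373e+04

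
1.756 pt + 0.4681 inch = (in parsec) 4.054e-19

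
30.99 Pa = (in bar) 0.0003099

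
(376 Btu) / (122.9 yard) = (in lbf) 793.6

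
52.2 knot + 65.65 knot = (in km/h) 218.3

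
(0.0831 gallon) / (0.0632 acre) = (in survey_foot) 4.035e-06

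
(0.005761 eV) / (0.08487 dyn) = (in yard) 1.189e-15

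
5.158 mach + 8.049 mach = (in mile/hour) 1.006e+04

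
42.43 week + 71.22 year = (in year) 72.03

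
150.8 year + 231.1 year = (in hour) 3.345e+06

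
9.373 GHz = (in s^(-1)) 9.373e+09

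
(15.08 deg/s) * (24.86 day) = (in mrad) 5.653e+08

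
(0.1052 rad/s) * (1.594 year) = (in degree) 3.03e+08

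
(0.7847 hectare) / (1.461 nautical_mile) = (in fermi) 2.9e+15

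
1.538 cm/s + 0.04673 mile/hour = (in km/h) 0.1306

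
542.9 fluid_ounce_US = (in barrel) 0.101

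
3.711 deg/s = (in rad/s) 0.06477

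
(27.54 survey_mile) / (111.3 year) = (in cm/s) 0.001263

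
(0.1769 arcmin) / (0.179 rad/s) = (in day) 3.327e-09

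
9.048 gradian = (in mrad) 142.1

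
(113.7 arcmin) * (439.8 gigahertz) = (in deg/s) 8.334e+11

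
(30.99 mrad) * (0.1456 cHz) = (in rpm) 0.0004309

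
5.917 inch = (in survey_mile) 9.339e-05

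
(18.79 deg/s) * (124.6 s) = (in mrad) 4.086e+04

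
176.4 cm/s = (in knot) 3.429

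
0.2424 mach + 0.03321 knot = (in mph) 184.7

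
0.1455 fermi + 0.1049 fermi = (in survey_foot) 8.215e-16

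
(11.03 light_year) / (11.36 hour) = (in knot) 4.96e+12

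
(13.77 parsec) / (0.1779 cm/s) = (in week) 3.949e+14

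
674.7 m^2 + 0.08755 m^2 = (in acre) 0.1667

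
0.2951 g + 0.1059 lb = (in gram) 48.33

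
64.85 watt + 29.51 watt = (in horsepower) 0.1265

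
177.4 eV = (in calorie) 6.793e-18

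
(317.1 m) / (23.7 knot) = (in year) 8.247e-07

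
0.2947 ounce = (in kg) 0.008355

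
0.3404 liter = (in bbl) 0.002141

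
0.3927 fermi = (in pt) 1.113e-12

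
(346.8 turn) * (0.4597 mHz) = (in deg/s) 57.39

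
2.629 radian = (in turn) 0.4184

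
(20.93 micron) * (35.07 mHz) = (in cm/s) 7.34e-05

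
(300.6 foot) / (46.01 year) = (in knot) 1.227e-07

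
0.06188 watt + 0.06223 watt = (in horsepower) 0.0001664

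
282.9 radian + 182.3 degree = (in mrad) 2.861e+05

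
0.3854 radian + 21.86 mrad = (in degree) 23.33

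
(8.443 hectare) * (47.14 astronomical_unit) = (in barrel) 3.745e+18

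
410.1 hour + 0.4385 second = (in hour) 410.1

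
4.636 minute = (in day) 0.003219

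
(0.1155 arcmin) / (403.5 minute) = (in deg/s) 7.951e-08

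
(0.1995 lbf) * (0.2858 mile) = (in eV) 2.548e+21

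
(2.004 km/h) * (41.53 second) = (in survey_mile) 0.01437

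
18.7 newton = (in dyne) 1.87e+06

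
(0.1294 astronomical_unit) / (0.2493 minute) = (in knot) 2.516e+09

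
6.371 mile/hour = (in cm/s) 284.8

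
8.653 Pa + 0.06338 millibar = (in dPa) 149.9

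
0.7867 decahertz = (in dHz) 78.67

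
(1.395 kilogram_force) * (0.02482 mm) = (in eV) 2.119e+15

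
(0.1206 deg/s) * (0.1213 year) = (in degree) 4.613e+05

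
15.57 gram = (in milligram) 1.557e+04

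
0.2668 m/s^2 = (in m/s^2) 0.2668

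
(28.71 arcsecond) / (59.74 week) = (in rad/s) 3.852e-12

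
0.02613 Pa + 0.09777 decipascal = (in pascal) 0.03591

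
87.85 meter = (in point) 2.49e+05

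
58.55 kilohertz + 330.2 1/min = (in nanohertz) 5.856e+13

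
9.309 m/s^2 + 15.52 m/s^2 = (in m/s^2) 24.83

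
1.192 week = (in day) 8.344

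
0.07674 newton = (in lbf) 0.01725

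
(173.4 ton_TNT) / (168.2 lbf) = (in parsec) 3.143e-08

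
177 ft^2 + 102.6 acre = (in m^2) 4.152e+05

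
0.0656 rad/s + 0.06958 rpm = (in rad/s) 0.07289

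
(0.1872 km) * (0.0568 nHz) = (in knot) 2.067e-08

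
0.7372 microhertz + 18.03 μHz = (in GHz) 1.877e-14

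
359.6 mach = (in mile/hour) 2.739e+05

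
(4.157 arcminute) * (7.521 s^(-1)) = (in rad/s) 0.009095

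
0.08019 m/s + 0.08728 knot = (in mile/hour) 0.2798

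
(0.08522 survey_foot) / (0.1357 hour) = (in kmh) 0.0001914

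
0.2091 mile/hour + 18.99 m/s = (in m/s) 19.08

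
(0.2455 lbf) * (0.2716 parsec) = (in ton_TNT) 2.187e+06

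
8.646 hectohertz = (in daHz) 86.46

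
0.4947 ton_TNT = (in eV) 1.292e+28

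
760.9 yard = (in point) 1.972e+06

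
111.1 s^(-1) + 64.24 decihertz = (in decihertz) 1175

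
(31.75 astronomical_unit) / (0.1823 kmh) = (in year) 2.974e+06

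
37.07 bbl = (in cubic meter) 5.894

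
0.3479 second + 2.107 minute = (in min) 2.113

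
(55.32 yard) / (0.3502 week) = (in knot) 0.0004643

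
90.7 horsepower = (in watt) 6.763e+04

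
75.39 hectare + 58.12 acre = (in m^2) 9.891e+05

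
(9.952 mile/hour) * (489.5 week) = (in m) 1.317e+09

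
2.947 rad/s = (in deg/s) 168.9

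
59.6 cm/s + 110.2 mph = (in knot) 96.92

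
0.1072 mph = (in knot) 0.09315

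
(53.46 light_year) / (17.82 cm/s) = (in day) 3.285e+13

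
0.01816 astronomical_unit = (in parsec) 8.804e-08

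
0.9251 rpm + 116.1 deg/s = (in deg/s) 121.7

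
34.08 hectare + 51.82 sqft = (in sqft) 3.668e+06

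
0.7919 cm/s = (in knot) 0.01539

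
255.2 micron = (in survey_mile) 1.586e-07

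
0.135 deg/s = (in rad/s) 0.002356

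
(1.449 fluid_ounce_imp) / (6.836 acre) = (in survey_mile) 9.247e-13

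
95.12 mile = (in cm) 1.531e+07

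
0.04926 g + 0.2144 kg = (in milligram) 2.144e+05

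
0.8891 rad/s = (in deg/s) 50.94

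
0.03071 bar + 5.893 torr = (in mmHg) 28.93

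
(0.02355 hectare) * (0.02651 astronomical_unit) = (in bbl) 5.874e+12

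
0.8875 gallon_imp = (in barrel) 0.02538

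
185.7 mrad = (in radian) 0.1857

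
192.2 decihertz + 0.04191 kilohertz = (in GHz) 6.113e-08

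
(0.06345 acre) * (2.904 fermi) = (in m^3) 7.457e-13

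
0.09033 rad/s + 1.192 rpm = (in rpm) 2.055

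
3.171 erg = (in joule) 3.171e-07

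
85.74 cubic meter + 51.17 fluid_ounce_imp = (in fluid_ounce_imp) 3.018e+06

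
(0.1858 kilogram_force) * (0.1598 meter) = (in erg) 2.912e+06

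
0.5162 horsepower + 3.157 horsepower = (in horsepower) 3.673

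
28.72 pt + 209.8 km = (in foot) 6.883e+05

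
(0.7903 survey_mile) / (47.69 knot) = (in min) 0.864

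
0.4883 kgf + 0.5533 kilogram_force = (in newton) 10.21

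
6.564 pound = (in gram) 2977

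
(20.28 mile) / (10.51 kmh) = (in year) 0.0003545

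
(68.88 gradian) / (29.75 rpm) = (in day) 4.02e-06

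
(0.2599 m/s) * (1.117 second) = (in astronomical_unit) 1.941e-12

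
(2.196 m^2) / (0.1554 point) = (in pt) 1.135e+08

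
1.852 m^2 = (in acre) 0.0004576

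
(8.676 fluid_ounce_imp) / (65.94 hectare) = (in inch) 1.472e-08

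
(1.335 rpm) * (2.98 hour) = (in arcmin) 5.156e+06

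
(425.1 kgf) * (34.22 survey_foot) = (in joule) 4.348e+04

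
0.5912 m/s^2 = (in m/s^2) 0.5912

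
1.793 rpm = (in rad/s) 0.1878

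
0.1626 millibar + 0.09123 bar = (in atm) 0.0902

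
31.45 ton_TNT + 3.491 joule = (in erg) 1.316e+18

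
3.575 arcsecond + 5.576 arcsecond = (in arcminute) 0.1525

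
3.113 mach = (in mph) 2371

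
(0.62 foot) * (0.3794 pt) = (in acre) 6.25e-09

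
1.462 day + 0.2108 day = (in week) 0.239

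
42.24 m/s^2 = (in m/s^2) 42.24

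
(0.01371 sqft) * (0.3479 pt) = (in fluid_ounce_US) 0.005286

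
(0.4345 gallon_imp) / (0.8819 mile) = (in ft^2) 1.498e-05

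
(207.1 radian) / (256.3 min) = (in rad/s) 0.01347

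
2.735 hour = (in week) 0.01628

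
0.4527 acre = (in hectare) 0.1832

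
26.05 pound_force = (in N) 115.9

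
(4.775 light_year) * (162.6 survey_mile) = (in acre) 2.921e+18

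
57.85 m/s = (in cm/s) 5785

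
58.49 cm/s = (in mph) 1.308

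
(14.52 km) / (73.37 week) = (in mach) 9.61e-07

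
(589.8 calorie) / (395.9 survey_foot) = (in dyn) 2.045e+06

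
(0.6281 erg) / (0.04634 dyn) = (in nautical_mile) 7.319e-05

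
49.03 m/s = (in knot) 95.31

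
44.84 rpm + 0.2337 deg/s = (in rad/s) 4.7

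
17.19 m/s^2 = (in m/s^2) 17.19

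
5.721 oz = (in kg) 0.1622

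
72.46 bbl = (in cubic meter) 11.52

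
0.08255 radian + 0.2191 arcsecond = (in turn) 0.01314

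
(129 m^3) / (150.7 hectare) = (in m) 8.56e-05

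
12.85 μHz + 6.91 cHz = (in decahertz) 0.006911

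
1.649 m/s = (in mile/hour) 3.689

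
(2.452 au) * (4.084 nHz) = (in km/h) 5393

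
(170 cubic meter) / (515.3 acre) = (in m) 8.152e-05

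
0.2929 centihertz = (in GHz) 2.929e-12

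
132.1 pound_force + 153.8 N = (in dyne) 7.414e+07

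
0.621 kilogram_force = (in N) 6.09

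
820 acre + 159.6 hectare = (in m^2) 4.914e+06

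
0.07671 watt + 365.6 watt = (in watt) 365.7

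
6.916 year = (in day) 2524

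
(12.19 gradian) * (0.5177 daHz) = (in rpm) 9.466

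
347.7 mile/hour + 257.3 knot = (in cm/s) 2.878e+04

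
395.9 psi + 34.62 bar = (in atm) 61.11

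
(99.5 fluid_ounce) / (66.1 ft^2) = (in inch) 0.01887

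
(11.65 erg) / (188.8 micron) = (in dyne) 617.1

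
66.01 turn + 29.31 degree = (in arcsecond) 8.565e+07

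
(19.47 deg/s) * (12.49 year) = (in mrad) 1.338e+11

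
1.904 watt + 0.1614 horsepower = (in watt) 122.3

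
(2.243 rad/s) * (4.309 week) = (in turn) 9.303e+05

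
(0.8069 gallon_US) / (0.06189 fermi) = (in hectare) 4.935e+09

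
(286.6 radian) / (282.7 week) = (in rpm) 1.601e-05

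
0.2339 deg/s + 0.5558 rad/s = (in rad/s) 0.5599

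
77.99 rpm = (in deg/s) 467.9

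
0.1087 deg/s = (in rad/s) 0.001897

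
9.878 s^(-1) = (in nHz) 9.878e+09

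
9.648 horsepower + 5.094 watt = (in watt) 7200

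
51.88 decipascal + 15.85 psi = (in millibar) 1093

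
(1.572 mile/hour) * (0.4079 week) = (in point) 4.914e+08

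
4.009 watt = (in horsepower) 0.005376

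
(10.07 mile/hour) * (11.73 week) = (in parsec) 1.035e-09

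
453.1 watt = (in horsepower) 0.6076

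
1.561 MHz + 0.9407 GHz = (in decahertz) 9.423e+07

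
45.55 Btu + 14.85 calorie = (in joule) 4.812e+04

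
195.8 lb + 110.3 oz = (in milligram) 9.194e+07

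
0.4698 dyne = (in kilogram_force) 4.791e-07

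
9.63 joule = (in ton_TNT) 2.302e-09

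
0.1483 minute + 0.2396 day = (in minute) 345.2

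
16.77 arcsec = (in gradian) 0.005176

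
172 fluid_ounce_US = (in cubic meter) 0.005087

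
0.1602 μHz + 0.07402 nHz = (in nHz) 160.3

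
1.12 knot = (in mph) 1.289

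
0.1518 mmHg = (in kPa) 0.02024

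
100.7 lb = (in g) 4.568e+04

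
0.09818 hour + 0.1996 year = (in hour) 1749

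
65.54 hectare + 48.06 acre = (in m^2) 8.499e+05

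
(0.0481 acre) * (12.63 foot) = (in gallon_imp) 1.648e+05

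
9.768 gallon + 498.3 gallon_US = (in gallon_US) 508.1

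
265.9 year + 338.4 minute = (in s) 8.385e+09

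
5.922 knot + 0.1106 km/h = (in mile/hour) 6.884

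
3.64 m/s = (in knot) 7.076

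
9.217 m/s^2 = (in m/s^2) 9.217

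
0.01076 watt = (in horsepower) 1.443e-05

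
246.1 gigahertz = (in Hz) 2.461e+11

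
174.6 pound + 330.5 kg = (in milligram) 4.097e+08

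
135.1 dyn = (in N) 0.001351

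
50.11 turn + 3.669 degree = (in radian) 314.9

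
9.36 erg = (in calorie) 2.237e-07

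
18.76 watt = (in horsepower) 0.02516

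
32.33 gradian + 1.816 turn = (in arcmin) 4.097e+04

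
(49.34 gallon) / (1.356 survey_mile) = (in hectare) 8.559e-09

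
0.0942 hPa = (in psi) 0.001366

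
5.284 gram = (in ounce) 0.1864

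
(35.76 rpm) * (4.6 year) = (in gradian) 3.458e+10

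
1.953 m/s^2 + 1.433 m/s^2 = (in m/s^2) 3.386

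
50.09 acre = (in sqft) 2.182e+06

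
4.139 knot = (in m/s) 2.129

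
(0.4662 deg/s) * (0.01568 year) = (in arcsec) 8.299e+08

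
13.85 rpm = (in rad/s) 1.45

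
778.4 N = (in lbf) 175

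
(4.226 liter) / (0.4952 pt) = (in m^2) 24.19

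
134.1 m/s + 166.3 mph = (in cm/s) 2.084e+04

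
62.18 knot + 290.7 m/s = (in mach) 0.9477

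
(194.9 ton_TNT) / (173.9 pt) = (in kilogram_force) 1.355e+12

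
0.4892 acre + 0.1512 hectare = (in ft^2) 3.758e+04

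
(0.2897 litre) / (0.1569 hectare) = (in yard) 2.019e-07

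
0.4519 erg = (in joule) 4.519e-08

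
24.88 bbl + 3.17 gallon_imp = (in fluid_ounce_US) 1.342e+05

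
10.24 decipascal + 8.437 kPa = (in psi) 1.224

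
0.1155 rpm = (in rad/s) 0.0121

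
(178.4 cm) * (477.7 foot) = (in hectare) 0.02598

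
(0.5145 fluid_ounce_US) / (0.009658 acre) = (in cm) 3.893e-05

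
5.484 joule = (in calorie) 1.311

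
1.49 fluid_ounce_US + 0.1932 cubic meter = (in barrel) 1.215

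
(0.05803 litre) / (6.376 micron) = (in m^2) 9.101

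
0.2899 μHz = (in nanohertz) 289.9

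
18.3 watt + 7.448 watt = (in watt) 25.75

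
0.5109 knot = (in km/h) 0.9462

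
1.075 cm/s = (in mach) 3.157e-05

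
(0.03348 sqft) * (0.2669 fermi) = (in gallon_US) 2.193e-16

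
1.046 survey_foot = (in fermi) 3.188e+14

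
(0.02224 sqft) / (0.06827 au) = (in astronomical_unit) 1.352e-24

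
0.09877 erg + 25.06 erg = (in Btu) 2.385e-09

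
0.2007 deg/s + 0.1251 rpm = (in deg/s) 0.9513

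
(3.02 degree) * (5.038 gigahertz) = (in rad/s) 2.655e+08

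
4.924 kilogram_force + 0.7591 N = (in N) 49.05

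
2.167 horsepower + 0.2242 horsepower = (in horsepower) 2.391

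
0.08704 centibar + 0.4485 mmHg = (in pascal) 146.8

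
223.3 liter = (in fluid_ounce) 7551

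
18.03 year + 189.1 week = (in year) 21.66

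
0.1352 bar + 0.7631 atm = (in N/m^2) 9.084e+04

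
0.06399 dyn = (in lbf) 1.439e-07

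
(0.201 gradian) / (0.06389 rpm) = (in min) 0.007865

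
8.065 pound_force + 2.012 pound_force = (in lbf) 10.08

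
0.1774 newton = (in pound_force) 0.03988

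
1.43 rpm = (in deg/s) 8.58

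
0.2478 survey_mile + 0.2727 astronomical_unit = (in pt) 1.156e+14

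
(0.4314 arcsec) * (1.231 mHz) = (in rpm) 2.459e-08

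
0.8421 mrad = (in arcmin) 2.895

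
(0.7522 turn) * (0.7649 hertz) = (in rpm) 34.52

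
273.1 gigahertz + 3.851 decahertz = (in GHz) 273.1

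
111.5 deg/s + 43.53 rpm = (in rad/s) 6.504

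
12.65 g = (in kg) 0.01265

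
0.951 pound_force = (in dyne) 4.23e+05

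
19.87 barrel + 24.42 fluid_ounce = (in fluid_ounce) 1.068e+05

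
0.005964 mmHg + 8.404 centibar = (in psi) 1.219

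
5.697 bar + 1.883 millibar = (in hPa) 5699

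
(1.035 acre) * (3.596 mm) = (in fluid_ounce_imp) 5.301e+05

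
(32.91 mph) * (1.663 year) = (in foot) 2.531e+09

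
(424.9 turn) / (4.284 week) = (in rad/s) 0.00103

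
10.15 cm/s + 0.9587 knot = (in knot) 1.156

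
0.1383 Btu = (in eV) 9.107e+20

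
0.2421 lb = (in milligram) 1.098e+05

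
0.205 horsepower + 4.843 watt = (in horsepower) 0.2115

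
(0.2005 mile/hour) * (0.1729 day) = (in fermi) 1.339e+18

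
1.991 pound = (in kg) 0.9031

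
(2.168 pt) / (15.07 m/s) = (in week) 8.391e-11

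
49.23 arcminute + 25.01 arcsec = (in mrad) 14.44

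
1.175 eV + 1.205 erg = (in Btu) 1.142e-10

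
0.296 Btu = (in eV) 1.949e+21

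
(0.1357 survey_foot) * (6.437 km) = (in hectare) 0.02662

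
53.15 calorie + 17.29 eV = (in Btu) 0.2108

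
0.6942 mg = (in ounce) 2.449e-05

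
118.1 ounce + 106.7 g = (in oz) 121.9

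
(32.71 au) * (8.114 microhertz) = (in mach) 1.166e+05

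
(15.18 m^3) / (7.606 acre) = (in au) 3.297e-15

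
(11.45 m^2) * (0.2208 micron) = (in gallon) 0.0006679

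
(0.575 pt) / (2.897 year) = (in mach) 6.521e-15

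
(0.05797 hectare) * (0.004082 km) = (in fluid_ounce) 8.002e+07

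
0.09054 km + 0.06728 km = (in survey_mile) 0.09806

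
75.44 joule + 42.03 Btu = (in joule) 4.442e+04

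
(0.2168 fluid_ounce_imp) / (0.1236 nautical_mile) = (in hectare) 2.691e-12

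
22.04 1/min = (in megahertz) 3.673e-07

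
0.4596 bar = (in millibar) 459.6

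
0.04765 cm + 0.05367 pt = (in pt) 1.404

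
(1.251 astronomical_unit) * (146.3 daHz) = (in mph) 6.125e+14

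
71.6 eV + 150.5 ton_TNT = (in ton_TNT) 150.5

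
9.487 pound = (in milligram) 4.303e+06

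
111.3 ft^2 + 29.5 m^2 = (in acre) 0.009845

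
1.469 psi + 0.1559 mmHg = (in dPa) 1.015e+05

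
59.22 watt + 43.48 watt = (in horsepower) 0.1377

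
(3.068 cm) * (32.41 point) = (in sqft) 0.003776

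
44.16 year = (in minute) 2.321e+07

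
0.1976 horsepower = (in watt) 147.4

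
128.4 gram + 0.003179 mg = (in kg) 0.1284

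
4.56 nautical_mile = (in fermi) 8.445e+18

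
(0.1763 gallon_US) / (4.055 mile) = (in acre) 2.527e-11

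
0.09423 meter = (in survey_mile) 5.855e-05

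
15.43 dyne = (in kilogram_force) 1.573e-05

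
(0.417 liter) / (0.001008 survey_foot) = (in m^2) 1.357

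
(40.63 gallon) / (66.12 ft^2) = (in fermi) 2.504e+13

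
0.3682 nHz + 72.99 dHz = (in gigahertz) 7.299e-09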